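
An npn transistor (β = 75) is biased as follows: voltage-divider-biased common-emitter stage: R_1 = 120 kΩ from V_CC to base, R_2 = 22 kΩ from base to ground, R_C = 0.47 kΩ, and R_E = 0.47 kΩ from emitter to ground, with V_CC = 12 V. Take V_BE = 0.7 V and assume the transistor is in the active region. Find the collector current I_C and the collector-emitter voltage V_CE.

I_C ≈ 1.6 mA, V_CE ≈ 10 V

Thevenize the base divider: V_Th = V_CC·R_2/(R_1+R_2) = 12×22/142 = 1.86 V, R_Th = R_1‖R_2 = 18.6 kΩ.
Base-emitter loop: V_Th = I_B·R_Th + V_BE + (β+1)I_B·R_E, so I_B = (1.86 − 0.7) / (18.6 + 76×0.47) = 0.0213 mA.
I_C = β·I_B = 75×0.0213 = 1.6 mA, and I_E = (β+1)I_B = 1.62 mA.
V_CE = V_CC − I_C·R_C − I_E·R_E = 12 − 1.6×0.47 − 1.62×0.47 = 10.5 V.
V_CE = 10.5 V > 0.2 V confirms active-region operation.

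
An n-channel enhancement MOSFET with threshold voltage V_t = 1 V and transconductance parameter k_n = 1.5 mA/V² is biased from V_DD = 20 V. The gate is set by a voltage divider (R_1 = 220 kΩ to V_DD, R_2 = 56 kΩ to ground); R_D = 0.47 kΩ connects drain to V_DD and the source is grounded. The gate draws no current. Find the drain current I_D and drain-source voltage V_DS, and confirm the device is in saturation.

I_D ≈ 7 mA, V_DS ≈ 17 V

V_G = V_DD·R_2/(R_1+R_2) = 20×56/276 = 4.06 V. With the source grounded, V_GS = V_G = 4.06 V.
Assume saturation: I_D = (k_n/2)(V_GS − V_t)² = (1.5/2)×(4.06 − 1)² = 0.75×3.06² = 7.01 mA.
V_DS = V_DD − I_D·R_D = 20 − 7.01×0.47 = 16.7 V.
Saturation requires V_DS ≥ V_GS − V_t = 3.06 V; 16.7 ≥ 3.06 ✓.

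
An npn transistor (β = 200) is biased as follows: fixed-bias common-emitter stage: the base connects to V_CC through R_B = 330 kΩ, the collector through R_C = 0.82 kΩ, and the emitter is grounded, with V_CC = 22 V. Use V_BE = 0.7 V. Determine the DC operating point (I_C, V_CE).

Base loop: V_CC = I_B·R_B + V_BE, so I_B = (22 − 0.7)/330 kΩ = 0.0645 mA.
In the active region I_C = β·I_B = 200 × 0.0645 = 12.9 mA.
Collector loop: V_CE = V_CC − I_C·R_C = 22 − 12.9×0.82 = 11.4 V.
Since V_CE = 11.4 V > V_CE(sat) ≈ 0.2 V, the transistor is in the active region as assumed.

I_C ≈ 13 mA, V_CE ≈ 11 V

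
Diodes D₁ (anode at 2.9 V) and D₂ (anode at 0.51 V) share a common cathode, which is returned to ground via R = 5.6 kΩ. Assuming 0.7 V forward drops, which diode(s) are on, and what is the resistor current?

Only D₁ conducts; I_R ≈ 0.39 mA

Assume both conduct. Then node N would need to be at both 2.9−0.7 = 2.2 V and 0.51−0.7 = -0.19 V, which is impossible.
Assume only D₁ conducts: V_N = 2.9 − 0.7 = 2.2 V, so I_R = 2.2/5.6 = 0.393 mA.
Check D₂: its anode-to-cathode voltage is 0.51 − 2.2 = -1.69 V < 0.7 V, so it is off. The assumption is consistent.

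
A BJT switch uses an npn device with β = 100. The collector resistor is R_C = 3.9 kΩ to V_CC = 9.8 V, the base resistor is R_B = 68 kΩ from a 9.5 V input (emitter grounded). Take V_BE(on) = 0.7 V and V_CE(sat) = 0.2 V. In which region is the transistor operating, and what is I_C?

Assume active: I_B = (9.5 − 0.7)/68 = 0.129 mA, giving I_C = β·I_B = 12.9 mA.
But then V_CE = 9.8 − 12.9×3.9 = -40.7 V < V_CE(sat) = 0.2 V — impossible in the active region.
So the transistor is saturated. With V_CE = 0.2 V, I_C = (V_CC − 0.2)/R_C = 9.6/3.9 = 2.46 mA.
Check: β·I_B = 12.9 mA > I_C = 2.46 mA, confirming saturation.

saturation; I_C ≈ 2.5 mA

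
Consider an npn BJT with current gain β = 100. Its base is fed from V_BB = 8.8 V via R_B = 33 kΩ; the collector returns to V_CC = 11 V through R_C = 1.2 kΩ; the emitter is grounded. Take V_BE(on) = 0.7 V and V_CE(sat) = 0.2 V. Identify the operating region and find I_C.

Assume active: I_B = (8.8 − 0.7)/33 = 0.245 mA, giving I_C = β·I_B = 24.5 mA.
But then V_CE = 11 − 24.5×1.2 = -18.5 V < V_CE(sat) = 0.2 V — impossible in the active region.
So the transistor is saturated. With V_CE = 0.2 V, I_C = (V_CC − 0.2)/R_C = 10.8/1.2 = 9 mA.
Check: β·I_B = 24.5 mA > I_C = 9 mA, confirming saturation.

saturation; I_C ≈ 9 mA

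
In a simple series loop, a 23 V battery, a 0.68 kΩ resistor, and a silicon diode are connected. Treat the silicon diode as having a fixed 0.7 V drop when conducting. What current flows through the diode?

I ≈ 33 mA

KVL around the loop: 23 = V_D + I·R = 0.7 + I × 0.68 kΩ.
So I = (23 − 0.7) / 0.68 kΩ = 22.3 / 0.68 = 32.8 mA.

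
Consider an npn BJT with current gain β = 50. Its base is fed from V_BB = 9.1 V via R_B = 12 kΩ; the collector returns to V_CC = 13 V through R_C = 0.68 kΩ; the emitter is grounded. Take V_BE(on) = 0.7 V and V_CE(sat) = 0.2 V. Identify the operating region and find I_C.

Assume active: I_B = (9.1 − 0.7)/12 = 0.7 mA, giving I_C = β·I_B = 35 mA.
But then V_CE = 13 − 35×0.68 = -10.8 V < V_CE(sat) = 0.2 V — impossible in the active region.
So the transistor is saturated. With V_CE = 0.2 V, I_C = (V_CC − 0.2)/R_C = 12.8/0.68 = 18.8 mA.
Check: β·I_B = 35 mA > I_C = 18.8 mA, confirming saturation.

saturation; I_C ≈ 19 mA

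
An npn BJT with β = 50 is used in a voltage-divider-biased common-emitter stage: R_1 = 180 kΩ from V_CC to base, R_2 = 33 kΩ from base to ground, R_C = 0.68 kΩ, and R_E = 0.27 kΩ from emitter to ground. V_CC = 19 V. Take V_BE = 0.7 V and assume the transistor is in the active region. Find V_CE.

Thevenize the base divider: V_Th = V_CC·R_2/(R_1+R_2) = 19×33/213 = 2.94 V, R_Th = R_1‖R_2 = 27.9 kΩ.
Base-emitter loop: V_Th = I_B·R_Th + V_BE + (β+1)I_B·R_E, so I_B = (2.94 − 0.7) / (27.9 + 51×0.27) = 0.0539 mA.
I_C = β·I_B = 50×0.0539 = 2.69 mA, and I_E = (β+1)I_B = 2.75 mA.
V_CE = V_CC − I_C·R_C − I_E·R_E = 19 − 2.69×0.68 − 2.75×0.27 = 16.4 V.
V_CE = 16.4 V > 0.2 V confirms active-region operation.

V_CE ≈ 16 V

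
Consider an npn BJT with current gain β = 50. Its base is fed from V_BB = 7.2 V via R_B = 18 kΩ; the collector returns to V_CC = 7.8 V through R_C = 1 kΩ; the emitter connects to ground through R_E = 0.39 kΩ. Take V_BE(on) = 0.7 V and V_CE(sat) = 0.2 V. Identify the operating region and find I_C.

Assume active: I_B = (7.2 − 0.7)/(18 + 51×0.39) = 0.172 mA, I_C = β·I_B = 8.58 mA.
Then V_CE = 7.8 − 8.58×1 − 8.75×0.39 = -4.19 V < 0.2 V — the active assumption fails.
Re-solve with V_CE = 0.2 V. KCL at the emitter: V_E/R_E = (V_BB−0.7−V_E)/R_B + (V_CC−0.2−V_E)/R_C, giving V_E = 2.2 V.
I_C = (V_CC − 0.2 − V_E)/R_C = (7.6 − 2.2)/1 = 5.4 mA.
Check: I_B = (6.5 − 2.2)/18 = 0.239 mA, and β·I_B = 11.9 mA > I_C, confirming saturation.

saturation; I_C ≈ 5.4 mA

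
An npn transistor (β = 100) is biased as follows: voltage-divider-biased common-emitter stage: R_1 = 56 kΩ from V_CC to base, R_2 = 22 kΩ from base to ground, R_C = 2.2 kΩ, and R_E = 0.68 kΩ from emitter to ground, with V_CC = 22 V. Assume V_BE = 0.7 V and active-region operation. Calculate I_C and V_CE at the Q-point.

Thevenize the base divider: V_Th = V_CC·R_2/(R_1+R_2) = 22×22/78 = 6.21 V, R_Th = R_1‖R_2 = 15.8 kΩ.
Base-emitter loop: V_Th = I_B·R_Th + V_BE + (β+1)I_B·R_E, so I_B = (6.21 − 0.7) / (15.8 + 101×0.68) = 0.0652 mA.
I_C = β·I_B = 100×0.0652 = 6.52 mA, and I_E = (β+1)I_B = 6.58 mA.
V_CE = V_CC − I_C·R_C − I_E·R_E = 22 − 6.52×2.2 − 6.58×0.68 = 3.19 V.
V_CE = 3.19 V > 0.2 V confirms active-region operation.

I_C ≈ 6.5 mA, V_CE ≈ 3.2 V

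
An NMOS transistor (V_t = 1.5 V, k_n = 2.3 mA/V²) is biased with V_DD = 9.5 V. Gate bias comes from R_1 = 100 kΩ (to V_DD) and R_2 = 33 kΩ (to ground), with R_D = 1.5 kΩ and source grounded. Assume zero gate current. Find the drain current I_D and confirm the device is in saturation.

I_D ≈ 0.84 mA

V_G = V_DD·R_2/(R_1+R_2) = 9.5×33/133 = 2.36 V. With the source grounded, V_GS = V_G = 2.36 V.
Assume saturation: I_D = (k_n/2)(V_GS − V_t)² = (2.3/2)×(2.36 − 1.5)² = 1.15×0.857² = 0.845 mA.
V_DS = V_DD − I_D·R_D = 9.5 − 0.845×1.5 = 8.23 V.
Saturation requires V_DS ≥ V_GS − V_t = 0.857 V; 8.23 ≥ 0.857 ✓.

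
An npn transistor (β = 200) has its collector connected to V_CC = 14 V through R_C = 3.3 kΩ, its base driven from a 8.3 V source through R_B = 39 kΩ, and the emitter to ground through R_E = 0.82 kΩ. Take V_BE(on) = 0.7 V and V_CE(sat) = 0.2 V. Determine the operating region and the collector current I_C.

saturation; I_C ≈ 3.3 mA

Assume active: I_B = (8.3 − 0.7)/(39 + 201×0.82) = 0.0373 mA, I_C = β·I_B = 7.46 mA.
Then V_CE = 14 − 7.46×3.3 − 7.49×0.82 = -16.8 V < 0.2 V — the active assumption fails.
Re-solve with V_CE = 0.2 V. KCL at the emitter: V_E/R_E = (V_BB−0.7−V_E)/R_B + (V_CC−0.2−V_E)/R_C, giving V_E = 2.83 V.
I_C = (V_CC − 0.2 − V_E)/R_C = (13.8 − 2.83)/3.3 = 3.33 mA.
Check: I_B = (7.6 − 2.83)/39 = 0.122 mA, and β·I_B = 24.5 mA > I_C, confirming saturation.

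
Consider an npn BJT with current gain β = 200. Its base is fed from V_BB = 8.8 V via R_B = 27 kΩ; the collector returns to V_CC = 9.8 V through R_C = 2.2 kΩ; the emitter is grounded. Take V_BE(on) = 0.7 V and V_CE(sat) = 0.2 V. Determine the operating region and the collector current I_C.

Assume active: I_B = (8.8 − 0.7)/27 = 0.3 mA, giving I_C = β·I_B = 60 mA.
But then V_CE = 9.8 − 60×2.2 = -122 V < V_CE(sat) = 0.2 V — impossible in the active region.
So the transistor is saturated. With V_CE = 0.2 V, I_C = (V_CC − 0.2)/R_C = 9.6/2.2 = 4.36 mA.
Check: β·I_B = 60 mA > I_C = 4.36 mA, confirming saturation.

saturation; I_C ≈ 4.4 mA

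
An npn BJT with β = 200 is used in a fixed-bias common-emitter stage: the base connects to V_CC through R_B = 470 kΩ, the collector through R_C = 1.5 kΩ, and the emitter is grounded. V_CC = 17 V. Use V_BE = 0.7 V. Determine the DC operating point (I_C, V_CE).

Base loop: V_CC = I_B·R_B + V_BE, so I_B = (17 − 0.7)/470 kΩ = 0.0347 mA.
In the active region I_C = β·I_B = 200 × 0.0347 = 6.94 mA.
Collector loop: V_CE = V_CC − I_C·R_C = 17 − 6.94×1.5 = 6.6 V.
Since V_CE = 6.6 V > V_CE(sat) ≈ 0.2 V, the transistor is in the active region as assumed.

I_C ≈ 6.9 mA, V_CE ≈ 6.6 V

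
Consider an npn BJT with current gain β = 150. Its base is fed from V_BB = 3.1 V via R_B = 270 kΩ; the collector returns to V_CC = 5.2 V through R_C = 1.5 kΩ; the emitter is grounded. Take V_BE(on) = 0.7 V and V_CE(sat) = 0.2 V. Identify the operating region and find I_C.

active; I_C ≈ 1.3 mA

Assume active. Base-emitter loop: I_B = (V_BB − V_BE)/R_B = (3.1 − 0.7)/270 = 0.00889 mA.
I_C = β·I_B = 150×0.00889 = 1.33 mA.
V_CE = V_CC − I_C·R_C = 5.2 − 1.33×1.5 = 3.2 V > V_CE(sat), so the active-region assumption holds.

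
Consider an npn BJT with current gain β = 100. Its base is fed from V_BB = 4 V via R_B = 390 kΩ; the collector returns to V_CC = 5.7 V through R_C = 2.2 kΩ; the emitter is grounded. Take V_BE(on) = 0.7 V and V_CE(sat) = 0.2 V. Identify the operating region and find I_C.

active; I_C ≈ 0.85 mA

Assume active. Base-emitter loop: I_B = (V_BB − V_BE)/R_B = (4 − 0.7)/390 = 0.00846 mA.
I_C = β·I_B = 100×0.00846 = 0.846 mA.
V_CE = V_CC − I_C·R_C = 5.7 − 0.846×2.2 = 3.84 V > V_CE(sat), so the active-region assumption holds.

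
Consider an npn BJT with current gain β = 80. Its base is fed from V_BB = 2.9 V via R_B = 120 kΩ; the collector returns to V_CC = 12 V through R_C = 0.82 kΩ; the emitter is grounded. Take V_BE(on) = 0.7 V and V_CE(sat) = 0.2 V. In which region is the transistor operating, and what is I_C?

Assume active. Base-emitter loop: I_B = (V_BB − V_BE)/R_B = (2.9 − 0.7)/120 = 0.0183 mA.
I_C = β·I_B = 80×0.0183 = 1.47 mA.
V_CE = V_CC − I_C·R_C = 12 − 1.47×0.82 = 10.8 V > V_CE(sat), so the active-region assumption holds.

active; I_C ≈ 1.5 mA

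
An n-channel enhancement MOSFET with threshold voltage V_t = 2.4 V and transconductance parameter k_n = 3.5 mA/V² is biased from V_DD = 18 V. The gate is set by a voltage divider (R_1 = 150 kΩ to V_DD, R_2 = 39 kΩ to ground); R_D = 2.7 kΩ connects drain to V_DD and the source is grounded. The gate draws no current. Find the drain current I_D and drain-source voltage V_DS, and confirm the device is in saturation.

I_D ≈ 3 mA, V_DS ≈ 9.8 V

V_G = V_DD·R_2/(R_1+R_2) = 18×39/189 = 3.71 V. With the source grounded, V_GS = V_G = 3.71 V.
Assume saturation: I_D = (k_n/2)(V_GS − V_t)² = (3.5/2)×(3.71 − 2.4)² = 1.75×1.31² = 3.02 mA.
V_DS = V_DD − I_D·R_D = 18 − 3.02×2.7 = 9.84 V.
Saturation requires V_DS ≥ V_GS − V_t = 1.31 V; 9.84 ≥ 1.31 ✓.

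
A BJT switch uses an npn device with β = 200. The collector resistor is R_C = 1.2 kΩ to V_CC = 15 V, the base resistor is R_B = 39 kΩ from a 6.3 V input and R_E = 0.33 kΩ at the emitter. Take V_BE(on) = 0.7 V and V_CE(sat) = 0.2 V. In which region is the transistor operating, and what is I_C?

saturation; I_C ≈ 9.7 mA

Assume active: I_B = (6.3 − 0.7)/(39 + 201×0.33) = 0.0532 mA, I_C = β·I_B = 10.6 mA.
Then V_CE = 15 − 10.6×1.2 − 10.7×0.33 = -1.29 V < 0.2 V — the active assumption fails.
Re-solve with V_CE = 0.2 V. KCL at the emitter: V_E/R_E = (V_BB−0.7−V_E)/R_B + (V_CC−0.2−V_E)/R_C, giving V_E = 3.21 V.
I_C = (V_CC − 0.2 − V_E)/R_C = (14.8 − 3.21)/1.2 = 9.66 mA.
Check: I_B = (5.6 − 3.21)/39 = 0.0613 mA, and β·I_B = 12.3 mA > I_C, confirming saturation.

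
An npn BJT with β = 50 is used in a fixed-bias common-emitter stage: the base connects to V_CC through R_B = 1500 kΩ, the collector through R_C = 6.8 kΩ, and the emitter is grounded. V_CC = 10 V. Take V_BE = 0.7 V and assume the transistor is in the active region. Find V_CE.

Base loop: V_CC = I_B·R_B + V_BE, so I_B = (10 − 0.7)/1500 kΩ = 0.0062 mA.
In the active region I_C = β·I_B = 50 × 0.0062 = 0.31 mA.
Collector loop: V_CE = V_CC − I_C·R_C = 10 − 0.31×6.8 = 7.89 V.
Since V_CE = 7.89 V > V_CE(sat) ≈ 0.2 V, the transistor is in the active region as assumed.

V_CE ≈ 7.9 V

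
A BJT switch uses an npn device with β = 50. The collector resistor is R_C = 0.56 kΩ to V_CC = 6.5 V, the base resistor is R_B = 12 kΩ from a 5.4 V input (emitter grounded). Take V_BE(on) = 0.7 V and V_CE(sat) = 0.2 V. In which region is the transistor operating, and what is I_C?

saturation; I_C ≈ 11 mA

Assume active: I_B = (5.4 − 0.7)/12 = 0.392 mA, giving I_C = β·I_B = 19.6 mA.
But then V_CE = 6.5 − 19.6×0.56 = -4.47 V < V_CE(sat) = 0.2 V — impossible in the active region.
So the transistor is saturated. With V_CE = 0.2 V, I_C = (V_CC − 0.2)/R_C = 6.3/0.56 = 11.2 mA.
Check: β·I_B = 19.6 mA > I_C = 11.2 mA, confirming saturation.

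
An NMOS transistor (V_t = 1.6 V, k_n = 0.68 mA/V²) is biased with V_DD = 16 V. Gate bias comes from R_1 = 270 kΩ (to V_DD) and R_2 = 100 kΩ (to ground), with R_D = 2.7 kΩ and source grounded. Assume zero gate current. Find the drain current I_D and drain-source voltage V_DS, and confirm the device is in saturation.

V_G = V_DD·R_2/(R_1+R_2) = 16×100/370 = 4.32 V. With the source grounded, V_GS = V_G = 4.32 V.
Assume saturation: I_D = (k_n/2)(V_GS − V_t)² = (0.68/2)×(4.32 − 1.6)² = 0.34×2.72² = 2.52 mA.
V_DS = V_DD − I_D·R_D = 16 − 2.52×2.7 = 9.19 V.
Saturation requires V_DS ≥ V_GS − V_t = 2.72 V; 9.19 ≥ 2.72 ✓.

I_D ≈ 2.5 mA, V_DS ≈ 9.2 V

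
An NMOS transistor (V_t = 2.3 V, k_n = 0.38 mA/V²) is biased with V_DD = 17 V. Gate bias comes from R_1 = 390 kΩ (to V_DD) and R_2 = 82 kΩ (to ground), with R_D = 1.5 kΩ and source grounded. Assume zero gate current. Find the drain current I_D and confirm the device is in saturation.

I_D ≈ 0.081 mA

V_G = V_DD·R_2/(R_1+R_2) = 17×82/472 = 2.95 V. With the source grounded, V_GS = V_G = 2.95 V.
Assume saturation: I_D = (k_n/2)(V_GS − V_t)² = (0.38/2)×(2.95 − 2.3)² = 0.19×0.653² = 0.0811 mA.
V_DS = V_DD − I_D·R_D = 17 − 0.0811×1.5 = 16.9 V.
Saturation requires V_DS ≥ V_GS − V_t = 0.653 V; 16.9 ≥ 0.653 ✓.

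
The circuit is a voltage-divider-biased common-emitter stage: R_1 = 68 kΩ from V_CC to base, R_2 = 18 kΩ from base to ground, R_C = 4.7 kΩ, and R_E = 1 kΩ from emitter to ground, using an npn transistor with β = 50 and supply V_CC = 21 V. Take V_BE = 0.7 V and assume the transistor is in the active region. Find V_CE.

Thevenize the base divider: V_Th = V_CC·R_2/(R_1+R_2) = 21×18/86 = 4.4 V, R_Th = R_1‖R_2 = 14.2 kΩ.
Base-emitter loop: V_Th = I_B·R_Th + V_BE + (β+1)I_B·R_E, so I_B = (4.4 − 0.7) / (14.2 + 51×1) = 0.0566 mA.
I_C = β·I_B = 50×0.0566 = 2.83 mA, and I_E = (β+1)I_B = 2.89 mA.
V_CE = V_CC − I_C·R_C − I_E·R_E = 21 − 2.83×4.7 − 2.89×1 = 4.8 V.
V_CE = 4.8 V > 0.2 V confirms active-region operation.

V_CE ≈ 4.8 V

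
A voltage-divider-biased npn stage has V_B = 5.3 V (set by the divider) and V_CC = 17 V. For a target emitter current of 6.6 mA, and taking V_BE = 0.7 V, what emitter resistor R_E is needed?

R_E ≈ 0.7 kΩ

V_E = V_B − V_BE = 5.3 − 0.7 = 4.6 V.
R_E = V_E / I_E = 4.6 / 6.6 = 0.697 kΩ.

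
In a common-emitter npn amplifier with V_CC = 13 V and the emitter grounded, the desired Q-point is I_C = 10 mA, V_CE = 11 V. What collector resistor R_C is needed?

R_C ≈ 0.2 kΩ

Collector loop: V_CC = I_C·R_C + V_CE.
R_C = (V_CC − V_CE)/I_C = (13 − 11)/10 = 0.2 kΩ.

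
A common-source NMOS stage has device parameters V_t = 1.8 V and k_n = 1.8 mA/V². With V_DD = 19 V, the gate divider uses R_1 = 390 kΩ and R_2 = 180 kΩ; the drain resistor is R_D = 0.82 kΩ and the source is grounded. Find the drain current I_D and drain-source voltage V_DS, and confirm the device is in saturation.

V_G = V_DD·R_2/(R_1+R_2) = 19×180/570 = 6 V. With the source grounded, V_GS = V_G = 6 V.
Assume saturation: I_D = (k_n/2)(V_GS − V_t)² = (1.8/2)×(6 − 1.8)² = 0.9×4.2² = 15.9 mA.
V_DS = V_DD − I_D·R_D = 19 − 15.9×0.82 = 5.98 V.
Saturation requires V_DS ≥ V_GS − V_t = 4.2 V; 5.98 ≥ 4.2 ✓.

I_D ≈ 16 mA, V_DS ≈ 6 V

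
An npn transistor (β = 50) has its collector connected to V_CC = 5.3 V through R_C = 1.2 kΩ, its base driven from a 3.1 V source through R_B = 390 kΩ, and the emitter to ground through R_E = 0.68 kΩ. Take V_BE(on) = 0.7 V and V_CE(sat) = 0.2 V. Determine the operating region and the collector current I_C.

active; I_C ≈ 0.28 mA

Assume active. Base-emitter loop: I_B = (V_BB − V_BE)/(R_B + (β+1)R_E) = (3.1 − 0.7)/(390 + 51×0.68) = 0.00565 mA.
I_C = β·I_B = 50×0.00565 = 0.283 mA.
V_CE = V_CC − I_C·R_C − I_E·R_E = 5.3 − 0.283×1.2 − 0.288×0.68 = 4.76 V > V_CE(sat), so the active-region assumption holds.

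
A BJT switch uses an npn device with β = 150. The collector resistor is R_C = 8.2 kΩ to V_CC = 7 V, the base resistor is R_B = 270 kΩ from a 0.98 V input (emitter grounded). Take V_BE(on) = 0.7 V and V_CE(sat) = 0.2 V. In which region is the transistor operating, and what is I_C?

active; I_C ≈ 0.16 mA

Assume active. Base-emitter loop: I_B = (V_BB − V_BE)/R_B = (0.98 − 0.7)/270 = 0.00104 mA.
I_C = β·I_B = 150×0.00104 = 0.156 mA.
V_CE = V_CC − I_C·R_C = 7 − 0.156×8.2 = 5.72 V > V_CE(sat), so the active-region assumption holds.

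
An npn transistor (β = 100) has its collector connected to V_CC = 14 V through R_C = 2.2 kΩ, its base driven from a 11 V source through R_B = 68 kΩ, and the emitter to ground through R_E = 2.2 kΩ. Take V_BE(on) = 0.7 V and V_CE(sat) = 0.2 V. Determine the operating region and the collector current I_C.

saturation; I_C ≈ 3.1 mA

Assume active: I_B = (11 − 0.7)/(68 + 101×2.2) = 0.0355 mA, I_C = β·I_B = 3.55 mA.
Then V_CE = 14 − 3.55×2.2 − 3.58×2.2 = -1.69 V < 0.2 V — the active assumption fails.
Re-solve with V_CE = 0.2 V. KCL at the emitter: V_E/R_E = (V_BB−0.7−V_E)/R_B + (V_CC−0.2−V_E)/R_C, giving V_E = 6.95 V.
I_C = (V_CC − 0.2 − V_E)/R_C = (13.8 − 6.95)/2.2 = 3.11 mA.
Check: I_B = (10.3 − 6.95)/68 = 0.0492 mA, and β·I_B = 4.92 mA > I_C, confirming saturation.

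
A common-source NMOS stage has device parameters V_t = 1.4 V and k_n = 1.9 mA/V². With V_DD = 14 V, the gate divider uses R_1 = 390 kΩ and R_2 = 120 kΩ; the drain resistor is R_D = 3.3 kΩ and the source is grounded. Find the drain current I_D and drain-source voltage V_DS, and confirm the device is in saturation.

V_G = V_DD·R_2/(R_1+R_2) = 14×120/510 = 3.29 V. With the source grounded, V_GS = V_G = 3.29 V.
Assume saturation: I_D = (k_n/2)(V_GS − V_t)² = (1.9/2)×(3.29 − 1.4)² = 0.95×1.89² = 3.41 mA.
V_DS = V_DD − I_D·R_D = 14 − 3.41×3.3 = 2.75 V.
Saturation requires V_DS ≥ V_GS − V_t = 1.89 V; 2.75 ≥ 1.89 ✓.

I_D ≈ 3.4 mA, V_DS ≈ 2.8 V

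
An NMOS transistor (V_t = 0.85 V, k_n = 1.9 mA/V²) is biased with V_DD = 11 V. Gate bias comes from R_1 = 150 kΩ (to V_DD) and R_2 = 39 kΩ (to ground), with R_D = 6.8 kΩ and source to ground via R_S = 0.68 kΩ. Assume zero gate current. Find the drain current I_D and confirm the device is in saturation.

I_D ≈ 0.77 mA

V_G = V_DD·R_2/(R_1+R_2) = 11×39/189 = 2.27 V.
Assume saturation: I_D = (k_n/2)(V_GS − V_t)² with V_GS = V_G − I_D·R_S = 2.27 − 0.68·I_D.
Substituting gives 0.439·I_D² − 2.83·I_D + 1.92 = 0, with roots I_D = 0.767 or 5.69 mA.
The root I_D = 5.69 mA gives V_GS = -1.6 V ≤ V_t, so take I_D = 0.767 mA.
Then V_GS = 1.75 V and V_DS = V_DD − I_D(R_D+R_S) = 11 − 0.767×7.48 = 5.26 V.
Saturation requires V_DS ≥ V_GS − V_t = 0.898 V; 5.26 ≥ 0.898 ✓.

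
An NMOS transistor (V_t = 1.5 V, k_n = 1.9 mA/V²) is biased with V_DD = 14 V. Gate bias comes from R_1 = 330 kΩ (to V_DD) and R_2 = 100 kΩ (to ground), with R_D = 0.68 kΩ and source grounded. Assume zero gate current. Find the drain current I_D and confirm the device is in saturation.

I_D ≈ 2.9 mA

V_G = V_DD·R_2/(R_1+R_2) = 14×100/430 = 3.26 V. With the source grounded, V_GS = V_G = 3.26 V.
Assume saturation: I_D = (k_n/2)(V_GS − V_t)² = (1.9/2)×(3.26 − 1.5)² = 0.95×1.76² = 2.93 mA.
V_DS = V_DD − I_D·R_D = 14 − 2.93×0.68 = 12 V.
Saturation requires V_DS ≥ V_GS − V_t = 1.76 V; 12 ≥ 1.76 ✓.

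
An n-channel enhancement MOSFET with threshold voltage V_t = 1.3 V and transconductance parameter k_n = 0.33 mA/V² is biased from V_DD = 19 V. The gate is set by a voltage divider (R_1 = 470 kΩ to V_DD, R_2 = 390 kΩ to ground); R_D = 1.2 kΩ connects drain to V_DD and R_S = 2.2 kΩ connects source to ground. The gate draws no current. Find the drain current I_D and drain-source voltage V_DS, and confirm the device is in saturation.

V_G = V_DD·R_2/(R_1+R_2) = 19×390/860 = 8.62 V.
Assume saturation: I_D = (k_n/2)(V_GS − V_t)² with V_GS = V_G − I_D·R_S = 8.62 − 2.2·I_D.
Substituting gives 0.799·I_D² − 6.31·I_D + 8.83 = 0, with roots I_D = 1.82 or 6.09 mA.
The root I_D = 6.09 mA gives V_GS = -4.77 V ≤ V_t, so take I_D = 1.82 mA.
Then V_GS = 4.62 V and V_DS = V_DD − I_D(R_D+R_S) = 19 − 1.82×3.4 = 12.8 V.
Saturation requires V_DS ≥ V_GS − V_t = 3.32 V; 12.8 ≥ 3.32 ✓.

I_D ≈ 1.8 mA, V_DS ≈ 13 V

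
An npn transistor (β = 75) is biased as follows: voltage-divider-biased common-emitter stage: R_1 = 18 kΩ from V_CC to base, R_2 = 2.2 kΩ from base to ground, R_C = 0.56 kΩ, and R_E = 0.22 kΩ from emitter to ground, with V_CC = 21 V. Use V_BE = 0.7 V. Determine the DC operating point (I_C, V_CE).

Thevenize the base divider: V_Th = V_CC·R_2/(R_1+R_2) = 21×2.2/20.2 = 2.29 V, R_Th = R_1‖R_2 = 1.96 kΩ.
Base-emitter loop: V_Th = I_B·R_Th + V_BE + (β+1)I_B·R_E, so I_B = (2.29 − 0.7) / (1.96 + 76×0.22) = 0.085 mA.
I_C = β·I_B = 75×0.085 = 6.37 mA, and I_E = (β+1)I_B = 6.46 mA.
V_CE = V_CC − I_C·R_C − I_E·R_E = 21 − 6.37×0.56 − 6.46×0.22 = 16 V.
V_CE = 16 V > 0.2 V confirms active-region operation.

I_C ≈ 6.4 mA, V_CE ≈ 16 V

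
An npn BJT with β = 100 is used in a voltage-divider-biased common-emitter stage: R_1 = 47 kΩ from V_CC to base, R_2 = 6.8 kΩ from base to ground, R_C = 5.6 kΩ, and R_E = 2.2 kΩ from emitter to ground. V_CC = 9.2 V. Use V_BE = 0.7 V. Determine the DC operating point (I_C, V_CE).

Thevenize the base divider: V_Th = V_CC·R_2/(R_1+R_2) = 9.2×6.8/53.8 = 1.16 V, R_Th = R_1‖R_2 = 5.94 kΩ.
Base-emitter loop: V_Th = I_B·R_Th + V_BE + (β+1)I_B·R_E, so I_B = (1.16 − 0.7) / (5.94 + 101×2.2) = 0.00203 mA.
I_C = β·I_B = 100×0.00203 = 0.203 mA, and I_E = (β+1)I_B = 0.205 mA.
V_CE = V_CC − I_C·R_C − I_E·R_E = 9.2 − 0.203×5.6 − 0.205×2.2 = 7.61 V.
V_CE = 7.61 V > 0.2 V confirms active-region operation.

I_C ≈ 0.2 mA, V_CE ≈ 7.6 V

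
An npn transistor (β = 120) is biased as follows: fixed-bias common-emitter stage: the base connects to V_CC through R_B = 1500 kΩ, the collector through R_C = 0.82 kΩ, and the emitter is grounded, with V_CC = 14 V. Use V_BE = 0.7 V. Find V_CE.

V_CE ≈ 13 V

Base loop: V_CC = I_B·R_B + V_BE, so I_B = (14 − 0.7)/1500 kΩ = 0.00887 mA.
In the active region I_C = β·I_B = 120 × 0.00887 = 1.06 mA.
Collector loop: V_CE = V_CC − I_C·R_C = 14 − 1.06×0.82 = 13.1 V.
Since V_CE = 13.1 V > V_CE(sat) ≈ 0.2 V, the transistor is in the active region as assumed.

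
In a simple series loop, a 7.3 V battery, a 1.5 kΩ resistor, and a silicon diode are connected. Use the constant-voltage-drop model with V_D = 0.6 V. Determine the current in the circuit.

KVL around the loop: 7.3 = V_D + I·R = 0.6 + I × 1.5 kΩ.
So I = (7.3 − 0.6) / 1.5 kΩ = 6.7 / 1.5 = 4.47 mA.

I ≈ 4.5 mA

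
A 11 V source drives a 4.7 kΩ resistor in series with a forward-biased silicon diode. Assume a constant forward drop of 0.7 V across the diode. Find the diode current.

I ≈ 2.2 mA

KVL around the loop: 11 = V_D + I·R = 0.7 + I × 4.7 kΩ.
So I = (11 − 0.7) / 4.7 kΩ = 10.3 / 4.7 = 2.19 mA.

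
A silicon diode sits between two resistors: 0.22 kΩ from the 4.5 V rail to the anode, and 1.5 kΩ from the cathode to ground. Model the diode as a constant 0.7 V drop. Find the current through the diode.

I ≈ 2.2 mA

The two resistors are in series with the diode, so KVL gives 4.5 = I·0.22 + 0.7 + I·1.5.
I = (4.5 − 0.7) / (0.22 + 1.5) kΩ = 3.8 / 1.72 = 2.21 mA.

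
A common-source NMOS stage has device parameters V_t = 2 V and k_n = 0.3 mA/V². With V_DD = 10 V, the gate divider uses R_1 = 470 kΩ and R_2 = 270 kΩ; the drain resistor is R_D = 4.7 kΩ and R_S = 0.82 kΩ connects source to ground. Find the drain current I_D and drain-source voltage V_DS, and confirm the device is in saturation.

V_G = V_DD·R_2/(R_1+R_2) = 10×270/740 = 3.65 V.
Assume saturation: I_D = (k_n/2)(V_GS − V_t)² with V_GS = V_G − I_D·R_S = 3.65 − 0.82·I_D.
Substituting gives 0.101·I_D² − 1.41·I_D + 0.408 = 0, with roots I_D = 0.296 or 13.6 mA.
The root I_D = 13.6 mA gives V_GS = -7.54 V ≤ V_t, so take I_D = 0.296 mA.
Then V_GS = 3.41 V and V_DS = V_DD − I_D(R_D+R_S) = 10 − 0.296×5.52 = 8.36 V.
Saturation requires V_DS ≥ V_GS − V_t = 1.41 V; 8.36 ≥ 1.41 ✓.

I_D ≈ 0.3 mA, V_DS ≈ 8.4 V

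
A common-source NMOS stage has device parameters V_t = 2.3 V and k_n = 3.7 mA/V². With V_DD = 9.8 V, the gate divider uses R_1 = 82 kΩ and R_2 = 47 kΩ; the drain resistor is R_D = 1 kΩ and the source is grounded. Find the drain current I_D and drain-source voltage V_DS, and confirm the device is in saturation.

V_G = V_DD·R_2/(R_1+R_2) = 9.8×47/129 = 3.57 V. With the source grounded, V_GS = V_G = 3.57 V.
Assume saturation: I_D = (k_n/2)(V_GS − V_t)² = (3.7/2)×(3.57 − 2.3)² = 1.85×1.27² = 2.99 mA.
V_DS = V_DD − I_D·R_D = 9.8 − 2.99×1 = 6.81 V.
Saturation requires V_DS ≥ V_GS − V_t = 1.27 V; 6.81 ≥ 1.27 ✓.

I_D ≈ 3 mA, V_DS ≈ 6.8 V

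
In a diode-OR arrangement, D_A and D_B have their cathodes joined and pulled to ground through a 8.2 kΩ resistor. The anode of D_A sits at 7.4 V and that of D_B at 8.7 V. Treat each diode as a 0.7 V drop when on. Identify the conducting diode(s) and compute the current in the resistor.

Assume both conduct. Then node N would need to be at both 7.4−0.7 = 6.7 V and 8.7−0.7 = 8 V, which is impossible.
Assume only D_B conducts: V_N = 8.7 − 0.7 = 8 V, so I_R = 8/8.2 = 0.976 mA.
Check D_A: its anode-to-cathode voltage is 7.4 − 8 = -0.6 V < 0.7 V, so it is off. The assumption is consistent.

Only D_B conducts; I_R ≈ 0.98 mA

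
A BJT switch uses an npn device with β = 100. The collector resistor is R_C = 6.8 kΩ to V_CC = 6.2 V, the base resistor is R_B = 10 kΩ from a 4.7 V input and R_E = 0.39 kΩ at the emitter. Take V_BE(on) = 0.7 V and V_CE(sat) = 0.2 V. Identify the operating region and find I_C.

saturation; I_C ≈ 0.82 mA

Assume active: I_B = (4.7 − 0.7)/(10 + 101×0.39) = 0.081 mA, I_C = β·I_B = 8.1 mA.
Then V_CE = 6.2 − 8.1×6.8 − 8.18×0.39 = -52.1 V < 0.2 V — the active assumption fails.
Re-solve with V_CE = 0.2 V. KCL at the emitter: V_E/R_E = (V_BB−0.7−V_E)/R_B + (V_CC−0.2−V_E)/R_C, giving V_E = 0.456 V.
I_C = (V_CC − 0.2 − V_E)/R_C = (6 − 0.456)/6.8 = 0.815 mA.
Check: I_B = (4 − 0.456)/10 = 0.354 mA, and β·I_B = 35.4 mA > I_C, confirming saturation.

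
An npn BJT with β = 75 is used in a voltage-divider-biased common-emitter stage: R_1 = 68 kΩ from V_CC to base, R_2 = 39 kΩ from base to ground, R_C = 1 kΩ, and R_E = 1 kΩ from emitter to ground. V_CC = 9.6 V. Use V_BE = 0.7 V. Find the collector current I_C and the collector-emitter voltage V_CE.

I_C ≈ 2.1 mA, V_CE ≈ 5.4 V

Thevenize the base divider: V_Th = V_CC·R_2/(R_1+R_2) = 9.6×39/107 = 3.5 V, R_Th = R_1‖R_2 = 24.8 kΩ.
Base-emitter loop: V_Th = I_B·R_Th + V_BE + (β+1)I_B·R_E, so I_B = (3.5 − 0.7) / (24.8 + 76×1) = 0.0278 mA.
I_C = β·I_B = 75×0.0278 = 2.08 mA, and I_E = (β+1)I_B = 2.11 mA.
V_CE = V_CC − I_C·R_C − I_E·R_E = 9.6 − 2.08×1 − 2.11×1 = 5.41 V.
V_CE = 5.41 V > 0.2 V confirms active-region operation.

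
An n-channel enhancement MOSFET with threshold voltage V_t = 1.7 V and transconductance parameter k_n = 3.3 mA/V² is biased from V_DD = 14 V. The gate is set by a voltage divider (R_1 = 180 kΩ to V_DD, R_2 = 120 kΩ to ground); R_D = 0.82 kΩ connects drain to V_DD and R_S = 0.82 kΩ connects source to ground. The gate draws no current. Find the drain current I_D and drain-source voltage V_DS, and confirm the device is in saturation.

I_D ≈ 3.1 mA, V_DS ≈ 8.9 V

V_G = V_DD·R_2/(R_1+R_2) = 14×120/300 = 5.6 V.
Assume saturation: I_D = (k_n/2)(V_GS − V_t)² with V_GS = V_G − I_D·R_S = 5.6 − 0.82·I_D.
Substituting gives 1.11·I_D² − 11.6·I_D + 25.1 = 0, with roots I_D = 3.09 or 7.33 mA.
The root I_D = 7.33 mA gives V_GS = -0.407 V ≤ V_t, so take I_D = 3.09 mA.
Then V_GS = 3.07 V and V_DS = V_DD − I_D(R_D+R_S) = 14 − 3.09×1.64 = 8.94 V.
Saturation requires V_DS ≥ V_GS − V_t = 1.37 V; 8.94 ≥ 1.37 ✓.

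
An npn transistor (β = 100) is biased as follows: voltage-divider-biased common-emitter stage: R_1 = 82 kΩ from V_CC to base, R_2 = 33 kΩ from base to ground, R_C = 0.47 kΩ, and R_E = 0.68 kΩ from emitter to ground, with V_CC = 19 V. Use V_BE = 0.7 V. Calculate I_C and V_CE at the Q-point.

Thevenize the base divider: V_Th = V_CC·R_2/(R_1+R_2) = 19×33/115 = 5.45 V, R_Th = R_1‖R_2 = 23.5 kΩ.
Base-emitter loop: V_Th = I_B·R_Th + V_BE + (β+1)I_B·R_E, so I_B = (5.45 − 0.7) / (23.5 + 101×0.68) = 0.0515 mA.
I_C = β·I_B = 100×0.0515 = 5.15 mA, and I_E = (β+1)I_B = 5.21 mA.
V_CE = V_CC − I_C·R_C − I_E·R_E = 19 − 5.15×0.47 − 5.21×0.68 = 13 V.
V_CE = 13 V > 0.2 V confirms active-region operation.

I_C ≈ 5.2 mA, V_CE ≈ 13 V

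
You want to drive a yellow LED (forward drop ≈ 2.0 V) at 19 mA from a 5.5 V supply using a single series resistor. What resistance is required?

R ≈ 0.18 kΩ

The resistor drops V_S − V_D = 5.5 − 2.0 = 3.5 V at 19 mA.
R = 3.5 V / 19 mA = 0.184 kΩ.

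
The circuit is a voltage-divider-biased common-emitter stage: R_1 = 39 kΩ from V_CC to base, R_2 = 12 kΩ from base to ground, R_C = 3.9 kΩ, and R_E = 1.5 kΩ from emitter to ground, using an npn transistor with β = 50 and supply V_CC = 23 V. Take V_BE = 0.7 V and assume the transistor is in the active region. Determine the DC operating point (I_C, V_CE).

Thevenize the base divider: V_Th = V_CC·R_2/(R_1+R_2) = 23×12/51 = 5.41 V, R_Th = R_1‖R_2 = 9.18 kΩ.
Base-emitter loop: V_Th = I_B·R_Th + V_BE + (β+1)I_B·R_E, so I_B = (5.41 − 0.7) / (9.18 + 51×1.5) = 0.055 mA.
I_C = β·I_B = 50×0.055 = 2.75 mA, and I_E = (β+1)I_B = 2.8 mA.
V_CE = V_CC − I_C·R_C − I_E·R_E = 23 − 2.75×3.9 − 2.8×1.5 = 8.07 V.
V_CE = 8.07 V > 0.2 V confirms active-region operation.

I_C ≈ 2.7 mA, V_CE ≈ 8.1 V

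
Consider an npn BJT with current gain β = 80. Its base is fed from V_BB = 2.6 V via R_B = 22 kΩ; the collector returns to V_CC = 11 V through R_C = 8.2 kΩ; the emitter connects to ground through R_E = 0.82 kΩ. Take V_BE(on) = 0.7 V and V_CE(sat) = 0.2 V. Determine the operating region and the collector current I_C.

saturation; I_C ≈ 1.2 mA

Assume active: I_B = (2.6 − 0.7)/(22 + 81×0.82) = 0.0215 mA, I_C = β·I_B = 1.72 mA.
Then V_CE = 11 − 1.72×8.2 − 1.74×0.82 = -4.52 V < 0.2 V — the active assumption fails.
Re-solve with V_CE = 0.2 V. KCL at the emitter: V_E/R_E = (V_BB−0.7−V_E)/R_B + (V_CC−0.2−V_E)/R_C, giving V_E = 1.01 V.
I_C = (V_CC − 0.2 − V_E)/R_C = (10.8 − 1.01)/8.2 = 1.19 mA.
Check: I_B = (1.9 − 1.01)/22 = 0.0404 mA, and β·I_B = 3.23 mA > I_C, confirming saturation.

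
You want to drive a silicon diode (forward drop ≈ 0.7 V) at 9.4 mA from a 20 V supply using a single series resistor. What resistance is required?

The resistor drops V_S − V_D = 20 − 0.7 = 19.3 V at 9.4 mA.
R = 19.3 V / 9.4 mA = 2.05 kΩ.

R ≈ 2.1 kΩ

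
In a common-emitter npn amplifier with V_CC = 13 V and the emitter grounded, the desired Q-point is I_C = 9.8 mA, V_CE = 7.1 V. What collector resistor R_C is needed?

R_C ≈ 0.6 kΩ

Collector loop: V_CC = I_C·R_C + V_CE.
R_C = (V_CC − V_CE)/I_C = (13 − 7.1)/9.8 = 0.602 kΩ.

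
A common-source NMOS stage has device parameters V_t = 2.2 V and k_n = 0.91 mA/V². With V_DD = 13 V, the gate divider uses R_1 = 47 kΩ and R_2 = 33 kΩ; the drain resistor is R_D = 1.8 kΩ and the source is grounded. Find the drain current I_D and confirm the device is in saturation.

V_G = V_DD·R_2/(R_1+R_2) = 13×33/80 = 5.36 V. With the source grounded, V_GS = V_G = 5.36 V.
Assume saturation: I_D = (k_n/2)(V_GS − V_t)² = (0.91/2)×(5.36 − 2.2)² = 0.455×3.16² = 4.55 mA.
V_DS = V_DD − I_D·R_D = 13 − 4.55×1.8 = 4.81 V.
Saturation requires V_DS ≥ V_GS − V_t = 3.16 V; 4.81 ≥ 3.16 ✓.

I_D ≈ 4.6 mA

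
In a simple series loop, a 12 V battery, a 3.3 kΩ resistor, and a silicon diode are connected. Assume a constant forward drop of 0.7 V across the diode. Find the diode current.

KVL around the loop: 12 = V_D + I·R = 0.7 + I × 3.3 kΩ.
So I = (12 − 0.7) / 3.3 kΩ = 11.3 / 3.3 = 3.42 mA.

I ≈ 3.4 mA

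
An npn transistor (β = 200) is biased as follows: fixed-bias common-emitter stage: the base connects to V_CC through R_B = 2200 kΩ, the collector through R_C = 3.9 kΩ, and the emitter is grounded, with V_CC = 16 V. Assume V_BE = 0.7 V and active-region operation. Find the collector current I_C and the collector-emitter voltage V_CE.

Base loop: V_CC = I_B·R_B + V_BE, so I_B = (16 − 0.7)/2200 kΩ = 0.00695 mA.
In the active region I_C = β·I_B = 200 × 0.00695 = 1.39 mA.
Collector loop: V_CE = V_CC − I_C·R_C = 16 − 1.39×3.9 = 10.6 V.
Since V_CE = 10.6 V > V_CE(sat) ≈ 0.2 V, the transistor is in the active region as assumed.

I_C ≈ 1.4 mA, V_CE ≈ 11 V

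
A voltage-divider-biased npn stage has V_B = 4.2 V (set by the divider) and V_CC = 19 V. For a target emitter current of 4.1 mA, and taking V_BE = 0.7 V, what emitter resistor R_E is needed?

V_E = V_B − V_BE = 4.2 − 0.7 = 3.5 V.
R_E = V_E / I_E = 3.5 / 4.1 = 0.854 kΩ.

R_E ≈ 0.85 kΩ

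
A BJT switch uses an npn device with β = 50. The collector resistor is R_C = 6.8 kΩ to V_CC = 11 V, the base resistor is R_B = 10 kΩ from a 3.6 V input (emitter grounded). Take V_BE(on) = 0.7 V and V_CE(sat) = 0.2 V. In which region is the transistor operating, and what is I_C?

saturation; I_C ≈ 1.6 mA

Assume active: I_B = (3.6 − 0.7)/10 = 0.29 mA, giving I_C = β·I_B = 14.5 mA.
But then V_CE = 11 − 14.5×6.8 = -87.6 V < V_CE(sat) = 0.2 V — impossible in the active region.
So the transistor is saturated. With V_CE = 0.2 V, I_C = (V_CC − 0.2)/R_C = 10.8/6.8 = 1.59 mA.
Check: β·I_B = 14.5 mA > I_C = 1.59 mA, confirming saturation.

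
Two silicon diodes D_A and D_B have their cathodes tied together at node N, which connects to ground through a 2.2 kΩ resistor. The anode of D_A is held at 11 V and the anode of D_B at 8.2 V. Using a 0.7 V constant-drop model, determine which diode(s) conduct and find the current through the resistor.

Assume both conduct. Then node N would need to be at both 11−0.7 = 10.3 V and 8.2−0.7 = 7.5 V, which is impossible.
Assume only D_A conducts: V_N = 11 − 0.7 = 10.3 V, so I_R = 10.3/2.2 = 4.68 mA.
Check D_B: its anode-to-cathode voltage is 8.2 − 10.3 = -2.1 V < 0.7 V, so it is off. The assumption is consistent.

Only D_A conducts; I_R ≈ 4.7 mA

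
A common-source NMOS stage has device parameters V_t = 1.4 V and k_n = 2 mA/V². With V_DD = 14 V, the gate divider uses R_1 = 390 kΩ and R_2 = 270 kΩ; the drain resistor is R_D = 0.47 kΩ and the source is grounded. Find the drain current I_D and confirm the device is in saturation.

V_G = V_DD·R_2/(R_1+R_2) = 14×270/660 = 5.73 V. With the source grounded, V_GS = V_G = 5.73 V.
Assume saturation: I_D = (k_n/2)(V_GS − V_t)² = (2/2)×(5.73 − 1.4)² = 1×4.33² = 18.7 mA.
V_DS = V_DD − I_D·R_D = 14 − 18.7×0.47 = 5.2 V.
Saturation requires V_DS ≥ V_GS − V_t = 4.33 V; 5.2 ≥ 4.33 ✓.

I_D ≈ 19 mA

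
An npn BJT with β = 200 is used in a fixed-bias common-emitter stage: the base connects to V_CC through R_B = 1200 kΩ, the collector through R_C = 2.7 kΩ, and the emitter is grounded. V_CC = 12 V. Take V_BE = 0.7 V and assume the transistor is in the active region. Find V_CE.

Base loop: V_CC = I_B·R_B + V_BE, so I_B = (12 − 0.7)/1200 kΩ = 0.00942 mA.
In the active region I_C = β·I_B = 200 × 0.00942 = 1.88 mA.
Collector loop: V_CE = V_CC − I_C·R_C = 12 − 1.88×2.7 = 6.92 V.
Since V_CE = 6.92 V > V_CE(sat) ≈ 0.2 V, the transistor is in the active region as assumed.

V_CE ≈ 6.9 V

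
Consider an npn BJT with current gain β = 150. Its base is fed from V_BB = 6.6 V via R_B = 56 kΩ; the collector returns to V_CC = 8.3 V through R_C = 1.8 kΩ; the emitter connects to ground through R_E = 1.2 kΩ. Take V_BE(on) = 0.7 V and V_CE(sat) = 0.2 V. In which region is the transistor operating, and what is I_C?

Assume active: I_B = (6.6 − 0.7)/(56 + 151×1.2) = 0.0249 mA, I_C = β·I_B = 3.73 mA.
Then V_CE = 8.3 − 3.73×1.8 − 3.76×1.2 = -2.92 V < 0.2 V — the active assumption fails.
Re-solve with V_CE = 0.2 V. KCL at the emitter: V_E/R_E = (V_BB−0.7−V_E)/R_B + (V_CC−0.2−V_E)/R_C, giving V_E = 3.27 V.
I_C = (V_CC − 0.2 − V_E)/R_C = (8.1 − 3.27)/1.8 = 2.68 mA.
Check: I_B = (5.9 − 3.27)/56 = 0.0469 mA, and β·I_B = 7.03 mA > I_C, confirming saturation.

saturation; I_C ≈ 2.7 mA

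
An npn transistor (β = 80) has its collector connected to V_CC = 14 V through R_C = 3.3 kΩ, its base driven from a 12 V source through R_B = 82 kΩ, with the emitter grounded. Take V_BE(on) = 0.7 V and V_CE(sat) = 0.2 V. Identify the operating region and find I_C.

Assume active: I_B = (12 − 0.7)/82 = 0.138 mA, giving I_C = β·I_B = 11 mA.
But then V_CE = 14 − 11×3.3 = -22.4 V < V_CE(sat) = 0.2 V — impossible in the active region.
So the transistor is saturated. With V_CE = 0.2 V, I_C = (V_CC − 0.2)/R_C = 13.8/3.3 = 4.18 mA.
Check: β·I_B = 11 mA > I_C = 4.18 mA, confirming saturation.

saturation; I_C ≈ 4.2 mA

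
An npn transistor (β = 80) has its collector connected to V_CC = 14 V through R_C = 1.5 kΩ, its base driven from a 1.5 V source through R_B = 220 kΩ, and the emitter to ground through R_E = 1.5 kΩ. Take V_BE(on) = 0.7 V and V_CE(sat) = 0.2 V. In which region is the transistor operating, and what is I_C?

Assume active. Base-emitter loop: I_B = (V_BB − V_BE)/(R_B + (β+1)R_E) = (1.5 − 0.7)/(220 + 81×1.5) = 0.00234 mA.
I_C = β·I_B = 80×0.00234 = 0.187 mA.
V_CE = V_CC − I_C·R_C − I_E·R_E = 14 − 0.187×1.5 − 0.19×1.5 = 13.4 V > V_CE(sat), so the active-region assumption holds.

active; I_C ≈ 0.19 mA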